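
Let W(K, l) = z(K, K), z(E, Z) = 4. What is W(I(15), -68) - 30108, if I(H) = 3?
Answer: -30104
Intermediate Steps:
W(K, l) = 4
W(I(15), -68) - 30108 = 4 - 30108 = -30104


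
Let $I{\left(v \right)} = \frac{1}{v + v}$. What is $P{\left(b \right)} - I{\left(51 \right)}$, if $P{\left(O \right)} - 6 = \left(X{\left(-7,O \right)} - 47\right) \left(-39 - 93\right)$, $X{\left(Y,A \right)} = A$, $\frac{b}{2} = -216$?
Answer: $\frac{6449867}{102} \approx 63234.0$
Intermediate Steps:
$b = -432$ ($b = 2 \left(-216\right) = -432$)
$I{\left(v \right)} = \frac{1}{2 v}$
$P{\left(O \right)} = 6210 - 132 O$ ($P{\left(O \right)} = 6 + \left(O - 47\right) \left(-39 - 93\right) = 6 + \left(-47 + O\right) \left(-132\right) = 6 - \left(-6204 + 132 O\right) = 6210 - 132 O$)
$P{\left(b \right)} - I{\left(51 \right)} = \left(6210 - -57024\right) - \frac{1}{2 \cdot 51} = \left(6210 + 57024\right) - \frac{1}{2} \cdot \frac{1}{51} = 63234 - \frac{1}{102} = \frac{6449867}{102}$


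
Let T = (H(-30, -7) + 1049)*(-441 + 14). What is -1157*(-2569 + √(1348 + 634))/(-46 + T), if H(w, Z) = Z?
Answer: -2972333/444980 + 1157*√1982/444980 ≈ -6.5639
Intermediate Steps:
T = -444934 (T = (-7 + 1049)*(-441 + 14) = 1042*(-427) = -444934)
-1157*(-2569 + √(1348 + 634))/(-46 + T) = -1157*(-2569 + √(1348 + 634))/(-46 - 444934) = -1157*(-2569 + √1982)/(-444980) = -1157*(-2569 + √1982)*(-1)/444980 = -1157*(2569/444980 - √1982/444980) = -2972333/444980 + 1157*√1982/444980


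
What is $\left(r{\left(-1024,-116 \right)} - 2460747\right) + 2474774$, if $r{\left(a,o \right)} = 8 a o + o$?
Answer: $964183$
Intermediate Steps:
$r{\left(a,o \right)} = o + 8 a o$ ($r{\left(a,o \right)} = 8 a o + o = o + 8 a o$)
$\left(r{\left(-1024,-116 \right)} - 2460747\right) + 2474774 = \left(- 116 \left(1 + 8 \left(-1024\right)\right) - 2460747\right) + 2474774 = \left(- 116 \left(1 - 8192\right) - 2460747\right) + 2474774 = \left(\left(-116\right) \left(-8191\right) - 2460747\right) + 2474774 = \left(950156 - 2460747\right) + 2474774 = -1510591 + 2474774 = 964183$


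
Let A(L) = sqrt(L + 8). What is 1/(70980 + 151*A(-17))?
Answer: 23660/1679455203 - 151*I/1679455203 ≈ 1.4088e-5 - 8.991e-8*I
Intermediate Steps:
A(L) = sqrt(8 + L)
1/(70980 + 151*A(-17)) = 1/(70980 + 151*sqrt(8 - 17)) = 1/(70980 + 151*sqrt(-9)) = 1/(70980 + 151*(3*I)) = 1/(70980 + 453*I) = (70980 - 453*I)/5038365609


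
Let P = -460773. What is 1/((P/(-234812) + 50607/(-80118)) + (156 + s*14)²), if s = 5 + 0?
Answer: 1045148212/53383380802797 ≈ 1.9578e-5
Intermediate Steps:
s = 5
1/((P/(-234812) + 50607/(-80118)) + (156 + s*14)²) = 1/((-460773/(-234812) + 50607/(-80118)) + (156 + 5*14)²) = 1/((-460773*(-1/234812) + 50607*(-1/80118)) + (156 + 70)²) = 1/((460773/234812 - 5623/8902) + 226²) = 1/(1390726685/1045148212 + 51076) = 1/(53383380802797/1045148212) = 1045148212/53383380802797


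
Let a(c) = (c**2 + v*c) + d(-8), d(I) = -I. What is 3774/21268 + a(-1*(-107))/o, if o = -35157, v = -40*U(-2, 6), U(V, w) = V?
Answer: -146519519/373859538 ≈ -0.39191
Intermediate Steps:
v = 80 (v = -40*(-2) = 80)
a(c) = 8 + c**2 + 80*c (a(c) = (c**2 + 80*c) - 1*(-8) = (c**2 + 80*c) + 8 = 8 + c**2 + 80*c)
3774/21268 + a(-1*(-107))/o = 3774/21268 + (8 + (-1*(-107))**2 + 80*(-1*(-107)))/(-35157) = 3774*(1/21268) + (8 + 107**2 + 80*107)*(-1/35157) = 1887/10634 + (8 + 11449 + 8560)*(-1/35157) = 1887/10634 + 20017*(-1/35157) = 1887/10634 - 20017/35157 = -146519519/373859538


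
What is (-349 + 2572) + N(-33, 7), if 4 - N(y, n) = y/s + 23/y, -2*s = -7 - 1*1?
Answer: 295145/132 ≈ 2235.9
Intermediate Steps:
s = 4 (s = -(-7 - 1*1)/2 = -(-7 - 1)/2 = -½*(-8) = 4)
N(y, n) = 4 - 23/y - y/4 (N(y, n) = 4 - (y/4 + 23/y) = 4 - (23/y + y/4) = 4 + (-23/y - y/4) = 4 - 23/y - y/4)
(-349 + 2572) + N(-33, 7) = (-349 + 2572) + (4 - 23/(-33) - ¼*(-33)) = 2223 + (4 - 23*(-1/33) + 33/4) = 2223 + (4 + 23/33 + 33/4) = 2223 + 1709/132 = 295145/132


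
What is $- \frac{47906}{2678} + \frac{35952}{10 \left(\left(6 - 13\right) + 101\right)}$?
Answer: $\frac{6405977}{314665} \approx 20.358$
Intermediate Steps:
$- \frac{47906}{2678} + \frac{35952}{10 \left(\left(6 - 13\right) + 101\right)} = \left(-47906\right) \frac{1}{2678} + \frac{35952}{10 \left(\left(6 - 13\right) + 101\right)} = - \frac{23953}{1339} + \frac{35952}{10 \left(-7 + 101\right)} = - \frac{23953}{1339} + \frac{35952}{10 \cdot 94} = - \frac{23953}{1339} + \frac{35952}{940} = - \frac{23953}{1339} + 35952 \cdot \frac{1}{940} = - \frac{23953}{1339} + \frac{8988}{235} = \frac{6405977}{314665}$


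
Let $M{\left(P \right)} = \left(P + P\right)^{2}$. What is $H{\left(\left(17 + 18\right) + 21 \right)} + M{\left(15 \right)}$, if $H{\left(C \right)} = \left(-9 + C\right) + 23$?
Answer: $970$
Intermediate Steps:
$H{\left(C \right)} = 14 + C$
$M{\left(P \right)} = 4 P^{2}$ ($M{\left(P \right)} = \left(2 P\right)^{2} = 4 P^{2}$)
$H{\left(\left(17 + 18\right) + 21 \right)} + M{\left(15 \right)} = \left(14 + \left(\left(17 + 18\right) + 21\right)\right) + 4 \cdot 15^{2} = \left(14 + \left(35 + 21\right)\right) + 4 \cdot 225 = \left(14 + 56\right) + 900 = 70 + 900 = 970$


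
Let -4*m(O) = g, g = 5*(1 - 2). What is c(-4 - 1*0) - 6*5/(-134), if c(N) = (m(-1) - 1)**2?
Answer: 307/1072 ≈ 0.28638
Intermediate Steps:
g = -5 (g = 5*(-1) = -5)
m(O) = 5/4 (m(O) = -1/4*(-5) = 5/4)
c(N) = 1/16 (c(N) = (5/4 - 1)**2 = (1/4)**2 = 1/16)
c(-4 - 1*0) - 6*5/(-134) = 1/16 - 6*5/(-134) = 1/16 - 30*(-1/134) = 1/16 + 15/67 = 307/1072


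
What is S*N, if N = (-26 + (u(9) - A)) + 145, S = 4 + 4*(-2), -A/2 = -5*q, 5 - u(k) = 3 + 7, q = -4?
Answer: -616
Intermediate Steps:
u(k) = -5 (u(k) = 5 - (3 + 7) = 5 - 1*10 = 5 - 10 = -5)
A = -40 (A = -(-10)*(-4) = -2*20 = -40)
S = -4 (S = 4 - 8 = -4)
N = 154 (N = (-26 + (-5 - 1*(-40))) + 145 = (-26 + (-5 + 40)) + 145 = (-26 + 35) + 145 = 9 + 145 = 154)
S*N = -4*154 = -616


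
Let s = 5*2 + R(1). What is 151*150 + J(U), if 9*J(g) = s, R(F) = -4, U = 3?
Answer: 67952/3 ≈ 22651.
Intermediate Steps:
s = 6 (s = 5*2 - 4 = 10 - 4 = 6)
J(g) = ⅔ (J(g) = (⅑)*6 = ⅔)
151*150 + J(U) = 151*150 + ⅔ = 22650 + ⅔ = 67952/3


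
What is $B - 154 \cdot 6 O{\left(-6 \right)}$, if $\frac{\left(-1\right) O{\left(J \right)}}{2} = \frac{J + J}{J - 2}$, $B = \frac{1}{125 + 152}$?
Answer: $\frac{767845}{277} \approx 2772.0$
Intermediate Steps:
$B = \frac{1}{277} \approx 0.0036101$
$O{\left(J \right)} = - \frac{4 J}{-2 + J}$ ($O{\left(J \right)} = - 2 \frac{J + J}{J - 2} = - 2 \frac{2 J}{-2 + J} = - \frac{4 J}{-2 + J}$)
$B - 154 \cdot 6 O{\left(-6 \right)} = \frac{1}{277} - 154 \cdot 6 \left(\left(-4\right) \left(-6\right) \frac{1}{-2 - 6}\right) = \frac{1}{277} - 154 \cdot 6 \left(\left(-4\right) \left(-6\right) \frac{1}{-8}\right) = \frac{1}{277} - 154 \cdot 6 \left(\left(-4\right) \left(-6\right) \left(- \frac{1}{8}\right)\right) = \frac{1}{277} - 154 \cdot 6 \left(-3\right) = \frac{1}{277} - -2772 = \frac{1}{277} + 2772 = \frac{767845}{277}$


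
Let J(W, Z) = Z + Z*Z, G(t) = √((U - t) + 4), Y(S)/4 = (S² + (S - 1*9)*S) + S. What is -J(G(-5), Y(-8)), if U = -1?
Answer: -590592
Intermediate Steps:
Y(S) = 4*S + 4*S² + 4*S*(-9 + S) (Y(S) = 4*((S² + (S - 1*9)*S) + S) = 4*((S² + (S - 9)*S) + S) = 4*((S² + (-9 + S)*S) + S) = 4*((S² + S*(-9 + S)) + S) = 4*(S + S² + S*(-9 + S)) = 4*S + 4*S² + 4*S*(-9 + S))
G(t) = √(3 - t) (G(t) = √((-1 - t) + 4) = √(3 - t))
J(W, Z) = Z + Z²
-J(G(-5), Y(-8)) = -8*(-8)*(-4 - 8)*(1 + 8*(-8)*(-4 - 8)) = -8*(-8)*(-12)*(1 + 8*(-8)*(-12)) = -768*(1 + 768) = -768*769 = -1*590592 = -590592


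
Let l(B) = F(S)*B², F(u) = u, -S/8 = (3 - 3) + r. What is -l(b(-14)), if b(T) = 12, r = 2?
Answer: 2304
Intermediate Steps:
S = -16 (S = -8*((3 - 3) + 2) = -8*(0 + 2) = -8*2 = -16)
l(B) = -16*B²
-l(b(-14)) = -(-16)*12² = -(-16)*144 = -1*(-2304) = 2304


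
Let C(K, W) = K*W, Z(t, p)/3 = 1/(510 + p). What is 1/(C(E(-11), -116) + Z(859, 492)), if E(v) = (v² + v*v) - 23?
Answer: -334/8484935 ≈ -3.9364e-5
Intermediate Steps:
E(v) = -23 + 2*v² (E(v) = (v² + v²) - 23 = 2*v² - 23 = -23 + 2*v²)
Z(t, p) = 3/(510 + p)
1/(C(E(-11), -116) + Z(859, 492)) = 1/((-23 + 2*(-11)²)*(-116) + 3/(510 + 492)) = 1/((-23 + 2*121)*(-116) + 3/1002) = 1/((-23 + 242)*(-116) + 3*(1/1002)) = 1/(219*(-116) + 1/334) = 1/(-25404 + 1/334) = 1/(-8484935/334) = -334/8484935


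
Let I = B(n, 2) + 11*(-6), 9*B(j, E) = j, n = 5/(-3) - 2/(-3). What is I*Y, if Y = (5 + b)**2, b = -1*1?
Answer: -9520/9 ≈ -1057.8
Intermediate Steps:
b = -1
n = -1 (n = 5*(-1/3) - 2*(-1/3) = -5/3 + 2/3 = -1)
B(j, E) = j/9
Y = 16 (Y = (5 - 1)**2 = 4**2 = 16)
I = -595/9 (I = (1/9)*(-1) + 11*(-6) = -1/9 - 66 = -595/9 ≈ -66.111)
I*Y = -595/9*16 = -9520/9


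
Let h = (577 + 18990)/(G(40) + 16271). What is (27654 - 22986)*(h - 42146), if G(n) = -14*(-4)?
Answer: -3212042280900/16327 ≈ -1.9673e+8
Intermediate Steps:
G(n) = 56
h = 19567/16327 (h = (577 + 18990)/(56 + 16271) = 19567/16327 ≈ 1.1984)
(27654 - 22986)*(h - 42146) = (27654 - 22986)*(19567/16327 - 42146) = 4668*(-688098175/16327) = -3212042280900/16327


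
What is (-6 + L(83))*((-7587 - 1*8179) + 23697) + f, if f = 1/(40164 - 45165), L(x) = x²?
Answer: 272999954072/5001 ≈ 5.4589e+7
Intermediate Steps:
f = -1/5001 (f = 1/(-5001) = -1/5001 ≈ -0.00019996)
(-6 + L(83))*((-7587 - 1*8179) + 23697) + f = (-6 + 83²)*((-7587 - 1*8179) + 23697) - 1/5001 = (-6 + 6889)*((-7587 - 8179) + 23697) - 1/5001 = 6883*(-15766 + 23697) - 1/5001 = 6883*7931 - 1/5001 = 54589073 - 1/5001 = 272999954072/5001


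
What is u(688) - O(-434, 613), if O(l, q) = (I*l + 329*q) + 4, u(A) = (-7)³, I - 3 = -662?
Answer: -488030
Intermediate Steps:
I = -659 (I = 3 - 662 = -659)
u(A) = -343
O(l, q) = 4 - 659*l + 329*q (O(l, q) = (-659*l + 329*q) + 4 = 4 - 659*l + 329*q)
u(688) - O(-434, 613) = -343 - (4 - 659*(-434) + 329*613) = -343 - (4 + 286006 + 201677) = -343 - 1*487687 = -343 - 487687 = -488030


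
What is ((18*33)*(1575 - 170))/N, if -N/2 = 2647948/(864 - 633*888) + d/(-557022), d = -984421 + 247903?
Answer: 5435537497438950/44233413689 ≈ 1.2288e+5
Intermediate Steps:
d = -736518
N = 44233413689/6512979735 (N = -2*(2647948/(864 - 633*888) - 736518/(-557022)) = -2*(2647948/(864 - 562104) - 736518*(-1/557022)) = -2*(2647948/(-561240) + 122753/92837) = -2*(2647948*(-1/561240) + 122753/92837) = -2*(-661987/140310 + 122753/92837) = -2*(-44233413689/13025959470) = 44233413689/6512979735 ≈ 6.7916)
((18*33)*(1575 - 170))/N = ((18*33)*(1575 - 170))/(44233413689/6512979735) = (594*1405)*(6512979735/44233413689) = 834570*(6512979735/44233413689) = 5435537497438950/44233413689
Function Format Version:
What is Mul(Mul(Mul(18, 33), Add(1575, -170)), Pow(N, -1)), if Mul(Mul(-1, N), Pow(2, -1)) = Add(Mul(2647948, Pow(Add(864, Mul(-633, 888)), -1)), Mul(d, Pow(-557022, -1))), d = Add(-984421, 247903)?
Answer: Rational(5435537497438950, 44233413689) ≈ 1.2288e+5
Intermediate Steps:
d = -736518
N = Rational(44233413689, 6512979735) (N = Mul(-2, Add(Mul(2647948, Pow(Add(864, Mul(-633, 888)), -1)), Mul(-736518, Pow(-557022, -1)))) = Mul(-2, Add(Mul(2647948, Pow(Add(864, -562104), -1)), Mul(-736518, Rational(-1, 557022)))) = Mul(-2, Add(Mul(2647948, Pow(-561240, -1)), Rational(122753, 92837))) = Mul(-2, Add(Mul(2647948, Rational(-1, 561240)), Rational(122753, 92837))) = Mul(-2, Add(Rational(-661987, 140310), Rational(122753, 92837))) = Mul(-2, Rational(-44233413689, 13025959470)) = Rational(44233413689, 6512979735) ≈ 6.7916)
Mul(Mul(Mul(18, 33), Add(1575, -170)), Pow(N, -1)) = Mul(Mul(Mul(18, 33), Add(1575, -170)), Pow(Rational(44233413689, 6512979735), -1)) = Mul(Mul(594, 1405), Rational(6512979735, 44233413689)) = Mul(834570, Rational(6512979735, 44233413689)) = Rational(5435537497438950, 44233413689)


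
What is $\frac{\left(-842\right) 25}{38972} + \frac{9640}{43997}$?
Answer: $- \frac{275223385}{857325542} \approx -0.32103$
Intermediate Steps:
$\frac{\left(-842\right) 25}{38972} + \frac{9640}{43997} = \left(-21050\right) \frac{1}{38972} + 9640 \cdot \frac{1}{43997} = - \frac{10525}{19486} + \frac{9640}{43997} = - \frac{275223385}{857325542}$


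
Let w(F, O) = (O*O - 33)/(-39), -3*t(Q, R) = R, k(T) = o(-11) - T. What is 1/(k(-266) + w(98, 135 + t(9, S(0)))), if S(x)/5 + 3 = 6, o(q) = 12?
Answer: -39/6025 ≈ -0.0064730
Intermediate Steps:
S(x) = 15 (S(x) = -15 + 5*6 = -15 + 30 = 15)
k(T) = 12 - T
t(Q, R) = -R/3
w(F, O) = 11/13 - O²/39 (w(F, O) = (O² - 33)*(-1/39) = (-33 + O²)*(-1/39) = 11/13 - O²/39)
1/(k(-266) + w(98, 135 + t(9, S(0)))) = 1/((12 - 1*(-266)) + (11/13 - (135 - ⅓*15)²/39)) = 1/((12 + 266) + (11/13 - (135 - 5)²/39)) = 1/(278 + (11/13 - 1/39*130²)) = 1/(278 + (11/13 - 1/39*16900)) = 1/(278 + (11/13 - 1300/3)) = 1/(278 - 16867/39) = 1/(-6025/39) = -39/6025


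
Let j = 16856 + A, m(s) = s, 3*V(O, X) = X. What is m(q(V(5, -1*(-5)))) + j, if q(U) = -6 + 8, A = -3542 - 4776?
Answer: 8540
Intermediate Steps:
V(O, X) = X/3
A = -8318
q(U) = 2
j = 8538 (j = 16856 - 8318 = 8538)
m(q(V(5, -1*(-5)))) + j = 2 + 8538 = 8540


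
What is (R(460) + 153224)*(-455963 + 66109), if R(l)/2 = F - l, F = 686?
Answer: -59911203304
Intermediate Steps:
R(l) = 1372 - 2*l (R(l) = 2*(686 - l) = 1372 - 2*l)
(R(460) + 153224)*(-455963 + 66109) = ((1372 - 2*460) + 153224)*(-455963 + 66109) = ((1372 - 920) + 153224)*(-389854) = (452 + 153224)*(-389854) = 153676*(-389854) = -59911203304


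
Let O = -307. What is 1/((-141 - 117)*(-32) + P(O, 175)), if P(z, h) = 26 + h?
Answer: 1/8457 ≈ 0.00011825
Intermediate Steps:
1/((-141 - 117)*(-32) + P(O, 175)) = 1/((-141 - 117)*(-32) + (26 + 175)) = 1/(-258*(-32) + 201) = 1/(8256 + 201) = 1/8457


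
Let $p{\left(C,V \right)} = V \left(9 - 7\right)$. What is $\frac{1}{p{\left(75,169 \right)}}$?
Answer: $\frac{1}{338} \approx 0.0029586$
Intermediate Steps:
$p{\left(C,V \right)} = 2 V$ ($p{\left(C,V \right)} = V 2 = 2 V$)
$\frac{1}{p{\left(75,169 \right)}} = \frac{1}{2 \cdot 169} = \frac{1}{338}$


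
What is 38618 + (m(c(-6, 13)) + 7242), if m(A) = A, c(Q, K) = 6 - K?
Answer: 45853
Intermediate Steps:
38618 + (m(c(-6, 13)) + 7242) = 38618 + ((6 - 1*13) + 7242) = 38618 + ((6 - 13) + 7242) = 38618 + (-7 + 7242) = 38618 + 7235 = 45853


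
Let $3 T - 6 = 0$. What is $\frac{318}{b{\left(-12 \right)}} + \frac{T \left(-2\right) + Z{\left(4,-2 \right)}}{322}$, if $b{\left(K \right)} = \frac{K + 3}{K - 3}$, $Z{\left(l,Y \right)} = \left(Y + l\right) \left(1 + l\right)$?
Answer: $\frac{85333}{161} \approx 530.02$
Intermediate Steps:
$Z{\left(l,Y \right)} = \left(1 + l\right) \left(Y + l\right)$
$b{\left(K \right)} = \frac{3 + K}{-3 + K}$
$T = 2$ ($T = 2 + \frac{1}{3} \cdot 0 = 2 + 0 = 2$)
$\frac{318}{b{\left(-12 \right)}} + \frac{T \left(-2\right) + Z{\left(4,-2 \right)}}{322} = \frac{318}{\frac{1}{-3 - 12} \left(3 - 12\right)} + \frac{2 \left(-2\right) + \left(-2 + 4 + 4^{2} - 8\right)}{322} = \frac{318}{\frac{1}{-15} \left(-9\right)} + \left(-4 + \left(-2 + 4 + 16 - 8\right)\right) \frac{1}{322} = \frac{318}{\left(- \frac{1}{15}\right) \left(-9\right)} + \left(-4 + 10\right) \frac{1}{322} = \frac{318}{\frac{3}{5}} + 6 \cdot \frac{1}{322} = 318 \cdot \frac{5}{3} + \frac{3}{161} = 530 + \frac{3}{161} = \frac{85333}{161}$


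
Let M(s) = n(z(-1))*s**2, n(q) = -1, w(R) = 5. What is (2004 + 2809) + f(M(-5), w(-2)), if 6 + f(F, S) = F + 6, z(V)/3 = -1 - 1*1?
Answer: 4788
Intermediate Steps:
z(V) = -6 (z(V) = 3*(-1 - 1*1) = 3*(-1 - 1) = 3*(-2) = -6)
M(s) = -s**2
f(F, S) = F (f(F, S) = -6 + (F + 6) = -6 + (6 + F) = F)
(2004 + 2809) + f(M(-5), w(-2)) = (2004 + 2809) - 1*(-5)**2 = 4813 - 1*25 = 4813 - 25 = 4788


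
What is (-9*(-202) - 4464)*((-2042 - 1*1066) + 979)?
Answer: 5633334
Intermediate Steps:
(-9*(-202) - 4464)*((-2042 - 1*1066) + 979) = (1818 - 4464)*((-2042 - 1066) + 979) = -2646*(-3108 + 979) = -2646*(-2129) = 5633334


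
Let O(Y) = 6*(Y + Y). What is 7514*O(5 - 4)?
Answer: 90168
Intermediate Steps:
O(Y) = 12*Y (O(Y) = 6*(2*Y) = 12*Y)
7514*O(5 - 4) = 7514*(12*(5 - 4)) = 7514*(12*1) = 7514*12 = 90168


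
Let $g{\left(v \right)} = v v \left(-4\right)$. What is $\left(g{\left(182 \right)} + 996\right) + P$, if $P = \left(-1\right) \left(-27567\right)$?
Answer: $-103933$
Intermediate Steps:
$P = 27567$
$g{\left(v \right)} = - 4 v^{2}$ ($g{\left(v \right)} = v^{2} \left(-4\right) = - 4 v^{2}$)
$\left(g{\left(182 \right)} + 996\right) + P = \left(- 4 \cdot 182^{2} + 996\right) + 27567 = \left(\left(-4\right) 33124 + 996\right) + 27567 = \left(-132496 + 996\right) + 27567 = -131500 + 27567 = -103933$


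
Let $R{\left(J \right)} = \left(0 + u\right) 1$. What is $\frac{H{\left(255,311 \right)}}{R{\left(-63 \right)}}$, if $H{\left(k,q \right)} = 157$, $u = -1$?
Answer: $-157$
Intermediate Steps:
$R{\left(J \right)} = -1$ ($R{\left(J \right)} = \left(0 - 1\right) 1 = \left(-1\right) 1 = -1$)
$\frac{H{\left(255,311 \right)}}{R{\left(-63 \right)}} = \frac{157}{-1} = 157 \left(-1\right) = -157$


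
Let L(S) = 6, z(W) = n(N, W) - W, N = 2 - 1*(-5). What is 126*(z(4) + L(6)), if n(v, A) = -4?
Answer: -252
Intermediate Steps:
N = 7 (N = 2 + 5 = 7)
z(W) = -4 - W
126*(z(4) + L(6)) = 126*((-4 - 1*4) + 6) = 126*((-4 - 4) + 6) = 126*(-8 + 6) = 126*(-2) = -252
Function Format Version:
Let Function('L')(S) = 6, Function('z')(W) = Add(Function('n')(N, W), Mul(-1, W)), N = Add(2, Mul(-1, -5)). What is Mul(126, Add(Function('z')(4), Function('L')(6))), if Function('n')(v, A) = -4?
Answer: -252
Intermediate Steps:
N = 7 (N = Add(2, 5) = 7)
Function('z')(W) = Add(-4, Mul(-1, W))
Mul(126, Add(Function('z')(4), Function('L')(6))) = Mul(126, Add(Add(-4, Mul(-1, 4)), 6)) = Mul(126, Add(Add(-4, -4), 6)) = Mul(126, Add(-8, 6)) = Mul(126, -2) = -252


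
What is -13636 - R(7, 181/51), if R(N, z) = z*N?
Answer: -696703/51 ≈ -13661.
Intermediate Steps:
R(N, z) = N*z
-13636 - R(7, 181/51) = -13636 - 7*181/51 = -13636 - 1*1267/51 = -13636 - 1267/51 = -696703/51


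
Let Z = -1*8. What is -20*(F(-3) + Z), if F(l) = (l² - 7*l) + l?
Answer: -380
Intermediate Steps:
F(l) = l² - 6*l
Z = -8
-20*(F(-3) + Z) = -20*(-3*(-6 - 3) - 8) = -20*(-3*(-9) - 8) = -20*(27 - 8) = -20*19 = -380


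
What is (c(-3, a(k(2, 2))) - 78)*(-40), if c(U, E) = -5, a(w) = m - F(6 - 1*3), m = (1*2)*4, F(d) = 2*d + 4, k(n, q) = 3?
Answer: 3320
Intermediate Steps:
F(d) = 4 + 2*d
m = 8 (m = 2*4 = 8)
a(w) = -2 (a(w) = 8 - (4 + 2*(6 - 1*3)) = 8 - (4 + 2*(6 - 3)) = 8 - (4 + 2*3) = 8 - (4 + 6) = 8 - 1*10 = 8 - 10 = -2)
(c(-3, a(k(2, 2))) - 78)*(-40) = (-5 - 78)*(-40) = -83*(-40) = 3320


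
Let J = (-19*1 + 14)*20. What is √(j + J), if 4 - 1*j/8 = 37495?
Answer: 2*I*√75007 ≈ 547.75*I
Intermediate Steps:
j = -299928 (j = 32 - 8*37495 = 32 - 299960 = -299928)
J = -100 (J = (-19 + 14)*20 = -5*20 = -100)
√(j + J) = √(-299928 - 100) = √(-300028) = 2*I*√75007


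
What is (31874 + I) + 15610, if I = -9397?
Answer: 38087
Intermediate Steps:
(31874 + I) + 15610 = (31874 - 9397) + 15610 = 22477 + 15610 = 38087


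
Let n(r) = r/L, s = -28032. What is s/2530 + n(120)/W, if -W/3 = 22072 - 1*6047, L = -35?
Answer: -314446936/28380275 ≈ -11.080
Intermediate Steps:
n(r) = -r/35 (n(r) = r/(-35) = r*(-1/35) = -r/35)
W = -48075 (W = -3*(22072 - 1*6047) = -3*(22072 - 6047) = -3*16025 = -48075)
s/2530 + n(120)/W = -28032/2530 - 1/35*120/(-48075) = -28032*1/2530 - 24/7*(-1/48075) = -14016/1265 + 8/112175 = -314446936/28380275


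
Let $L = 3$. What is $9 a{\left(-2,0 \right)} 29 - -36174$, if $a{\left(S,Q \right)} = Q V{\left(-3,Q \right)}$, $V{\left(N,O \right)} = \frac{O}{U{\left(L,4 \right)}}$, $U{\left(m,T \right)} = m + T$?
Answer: $36174$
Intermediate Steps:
$U{\left(m,T \right)} = T + m$
$V{\left(N,O \right)} = \frac{O}{7}$ ($V{\left(N,O \right)} = \frac{O}{4 + 3} = \frac{O}{7}$)
$a{\left(S,Q \right)} = \frac{Q^{2}}{7}$ ($a{\left(S,Q \right)} = Q \frac{Q}{7} = \frac{Q^{2}}{7}$)
$9 a{\left(-2,0 \right)} 29 - -36174 = 9 \frac{0^{2}}{7} \cdot 29 - -36174 = 9 \cdot \frac{1}{7} \cdot 0 \cdot 29 + 36174 = 9 \cdot 0 \cdot 29 + 36174 = 0 \cdot 29 + 36174 = 0 + 36174 = 36174$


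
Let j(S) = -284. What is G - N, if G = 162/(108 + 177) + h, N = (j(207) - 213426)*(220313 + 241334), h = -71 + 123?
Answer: 9372565140144/95 ≈ 9.8659e+10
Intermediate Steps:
h = 52
N = -98658580370 (N = (-284 - 213426)*(220313 + 241334) = -213710*461647 = -98658580370)
G = 4994/95 (G = 162/(108 + 177) + 52 = 162/285 + 52 = (1/285)*162 + 52 = 54/95 + 52 = 4994/95 ≈ 52.568)
G - N = 4994/95 - 1*(-98658580370) = 4994/95 + 98658580370 = 9372565140144/95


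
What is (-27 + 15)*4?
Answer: -48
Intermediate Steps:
(-27 + 15)*4 = -12*4 = -48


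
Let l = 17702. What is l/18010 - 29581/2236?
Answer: -246586069/20135180 ≈ -12.247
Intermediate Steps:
l/18010 - 29581/2236 = 17702/18010 - 29581/2236 = 17702*(1/18010) - 29581*1/2236 = 8851/9005 - 29581/2236 = -246586069/20135180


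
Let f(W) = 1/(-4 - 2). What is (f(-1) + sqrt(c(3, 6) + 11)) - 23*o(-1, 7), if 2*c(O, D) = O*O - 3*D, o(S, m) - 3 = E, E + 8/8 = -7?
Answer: 689/6 + sqrt(26)/2 ≈ 117.38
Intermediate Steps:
E = -8 (E = -1 - 7 = -8)
f(W) = -1/6 (f(W) = 1/(-6) = -1/6)
o(S, m) = -5 (o(S, m) = 3 - 8 = -5)
c(O, D) = O**2/2 - 3*D/2 (c(O, D) = (O*O - 3*D)/2 = (O**2 - 3*D)/2 = O**2/2 - 3*D/2)
(f(-1) + sqrt(c(3, 6) + 11)) - 23*o(-1, 7) = (-1/6 + sqrt(((1/2)*3**2 - 3/2*6) + 11)) - 23*(-5) = (-1/6 + sqrt(((1/2)*9 - 9) + 11)) + 115 = (-1/6 + sqrt((9/2 - 9) + 11)) + 115 = (-1/6 + sqrt(-9/2 + 11)) + 115 = (-1/6 + sqrt(13/2)) + 115 = (-1/6 + sqrt(26)/2) + 115 = 689/6 + sqrt(26)/2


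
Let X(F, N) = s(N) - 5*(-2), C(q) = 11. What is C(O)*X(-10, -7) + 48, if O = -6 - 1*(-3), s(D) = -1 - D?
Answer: 224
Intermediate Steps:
O = -3 (O = -6 + 3 = -3)
X(F, N) = 9 - N (X(F, N) = (-1 - N) - 5*(-2) = (-1 - N) + 10 = 9 - N)
C(O)*X(-10, -7) + 48 = 11*(9 - 1*(-7)) + 48 = 11*(9 + 7) + 48 = 11*16 + 48 = 176 + 48 = 224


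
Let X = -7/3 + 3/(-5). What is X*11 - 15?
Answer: -709/15 ≈ -47.267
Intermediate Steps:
X = -44/15 (X = -7*1/3 + 3*(-1/5) = -7/3 - 3/5 = -44/15 ≈ -2.9333)
X*11 - 15 = -44/15*11 - 15 = -484/15 - 15 = -709/15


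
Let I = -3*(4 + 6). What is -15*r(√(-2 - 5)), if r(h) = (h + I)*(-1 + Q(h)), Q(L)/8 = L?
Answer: 390 + 3615*I*√7 ≈ 390.0 + 9564.4*I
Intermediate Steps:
Q(L) = 8*L
I = -30 (I = -3*10 = -30)
r(h) = (-1 + 8*h)*(-30 + h) (r(h) = (h - 30)*(-1 + 8*h) = (-30 + h)*(-1 + 8*h) = (-1 + 8*h)*(-30 + h))
-15*r(√(-2 - 5)) = -15*(30 - 241*√(-2 - 5) + 8*(√(-2 - 5))²) = -15*(30 - 241*I*√7 + 8*(√(-7))²) = -15*(30 - 241*I*√7 + 8*(I*√7)²) = -15*(30 - 241*I*√7 + 8*(-7)) = -15*(30 - 241*I*√7 - 56) = -15*(-26 - 241*I*√7) = 390 + 3615*I*√7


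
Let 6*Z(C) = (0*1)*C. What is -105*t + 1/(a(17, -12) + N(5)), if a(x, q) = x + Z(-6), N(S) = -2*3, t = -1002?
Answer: 1157311/11 ≈ 1.0521e+5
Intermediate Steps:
Z(C) = 0 (Z(C) = ((0*1)*C)/6 = (0*C)/6 = (⅙)*0 = 0)
N(S) = -6
a(x, q) = x (a(x, q) = x + 0 = x)
-105*t + 1/(a(17, -12) + N(5)) = -105*(-1002) + 1/(17 - 6) = 105210 + 1/11 = 1157311/11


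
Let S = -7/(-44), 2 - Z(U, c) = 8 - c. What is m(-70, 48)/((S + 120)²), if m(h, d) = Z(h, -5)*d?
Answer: -1022208/27952369 ≈ -0.036570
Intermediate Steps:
Z(U, c) = -6 + c (Z(U, c) = 2 - (8 - c) = 2 + (-8 + c) = -6 + c)
S = 7/44 (S = -7*(-1/44) = 7/44 ≈ 0.15909)
m(h, d) = -11*d (m(h, d) = (-6 - 5)*d = -11*d)
m(-70, 48)/((S + 120)²) = (-11*48)/((7/44 + 120)²) = -528/((5287/44)²) = -528/27952369/1936 = -528*1936/27952369 = -1022208/27952369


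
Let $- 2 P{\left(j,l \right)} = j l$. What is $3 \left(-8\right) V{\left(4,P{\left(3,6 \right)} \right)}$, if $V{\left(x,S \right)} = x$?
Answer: $-96$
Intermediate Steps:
$P{\left(j,l \right)} = - \frac{j l}{2}$
$3 \left(-8\right) V{\left(4,P{\left(3,6 \right)} \right)} = 3 \left(-8\right) 4 = \left(-24\right) 4 = -96$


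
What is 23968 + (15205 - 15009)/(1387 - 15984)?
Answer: 349860700/14597 ≈ 23968.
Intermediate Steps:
23968 + (15205 - 15009)/(1387 - 15984) = 23968 + 196/(-14597) = 23968 + 196*(-1/14597) = 23968 - 196/14597 = 349860700/14597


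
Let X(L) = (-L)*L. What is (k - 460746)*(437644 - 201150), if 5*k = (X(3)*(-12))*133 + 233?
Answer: -541366219702/5 ≈ -1.0827e+11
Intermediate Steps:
X(L) = -L²
k = 14597/5 (k = ((-1*3²*(-12))*133 + 233)/5 = ((-1*9*(-12))*133 + 233)/5 = (-9*(-12)*133 + 233)/5 = (108*133 + 233)/5 = (14364 + 233)/5 = (⅕)*14597 = 14597/5 ≈ 2919.4)
(k - 460746)*(437644 - 201150) = (14597/5 - 460746)*(437644 - 201150) = -2289133/5*236494 = -541366219702/5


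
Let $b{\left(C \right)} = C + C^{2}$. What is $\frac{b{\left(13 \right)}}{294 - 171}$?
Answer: $\frac{182}{123} \approx 1.4797$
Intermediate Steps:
$\frac{b{\left(13 \right)}}{294 - 171} = \frac{13 \left(1 + 13\right)}{294 - 171} = \frac{13 \cdot 14}{123} = \frac{1}{123} \cdot 182 = \frac{182}{123}$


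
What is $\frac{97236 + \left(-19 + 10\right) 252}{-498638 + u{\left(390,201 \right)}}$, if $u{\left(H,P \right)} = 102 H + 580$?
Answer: $- \frac{47484}{229139} \approx -0.20723$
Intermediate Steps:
$u{\left(H,P \right)} = 580 + 102 H$
$\frac{97236 + \left(-19 + 10\right) 252}{-498638 + u{\left(390,201 \right)}} = \frac{97236 + \left(-19 + 10\right) 252}{-498638 + \left(580 + 102 \cdot 390\right)} = \frac{97236 - 2268}{-498638 + \left(580 + 39780\right)} = \frac{97236 - 2268}{-498638 + 40360} = \frac{94968}{-458278} = 94968 \left(- \frac{1}{458278}\right) = - \frac{47484}{229139}$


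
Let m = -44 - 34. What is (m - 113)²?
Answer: 36481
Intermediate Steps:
m = -78
(m - 113)² = (-78 - 113)² = (-191)² = 36481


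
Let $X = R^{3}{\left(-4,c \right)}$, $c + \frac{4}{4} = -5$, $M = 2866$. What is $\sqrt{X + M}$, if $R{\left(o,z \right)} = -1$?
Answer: $\sqrt{2865} \approx 53.526$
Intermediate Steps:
$c = -6$ ($c = -1 - 5 = -6$)
$X = -1$ ($X = \left(-1\right)^{3} = -1$)
$\sqrt{X + M} = \sqrt{-1 + 2866} = \sqrt{2865}$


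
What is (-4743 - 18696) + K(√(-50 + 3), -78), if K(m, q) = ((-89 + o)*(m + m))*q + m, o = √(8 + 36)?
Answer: -23439 + I*√47*(13885 - 312*√11) ≈ -23439.0 + 88097.0*I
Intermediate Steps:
o = 2*√11 (o = √44 = 2*√11 ≈ 6.6332)
K(m, q) = m + 2*m*q*(-89 + 2*√11) (K(m, q) = ((-89 + 2*√11)*(m + m))*q + m = ((-89 + 2*√11)*(2*m))*q + m = (2*m*(-89 + 2*√11))*q + m = 2*m*q*(-89 + 2*√11) + m = m + 2*m*q*(-89 + 2*√11))
(-4743 - 18696) + K(√(-50 + 3), -78) = (-4743 - 18696) + √(-50 + 3)*(1 - 178*(-78) + 4*(-78)*√11) = -23439 + √(-47)*(1 + 13884 - 312*√11) = -23439 + (I*√47)*(13885 - 312*√11) = -23439 + I*√47*(13885 - 312*√11)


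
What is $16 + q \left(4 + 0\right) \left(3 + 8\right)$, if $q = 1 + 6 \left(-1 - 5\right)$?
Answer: $-1524$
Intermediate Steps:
$q = -35$ ($q = 1 + 6 \left(-6\right) = 1 - 36 = -35$)
$16 + q \left(4 + 0\right) \left(3 + 8\right) = 16 - 35 \left(4 + 0\right) \left(3 + 8\right) = 16 - 35 \cdot 4 \cdot 11 = 16 - 1540 = -1524$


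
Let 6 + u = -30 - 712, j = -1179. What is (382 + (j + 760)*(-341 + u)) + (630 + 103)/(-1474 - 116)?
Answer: 726109337/1590 ≈ 4.5667e+5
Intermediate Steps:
u = -748 (u = -6 + (-30 - 712) = -6 - 742 = -748)
(382 + (j + 760)*(-341 + u)) + (630 + 103)/(-1474 - 116) = (382 + (-1179 + 760)*(-341 - 748)) + (630 + 103)/(-1474 - 116) = (382 - 419*(-1089)) + 733/(-1590) = (382 + 456291) + 733*(-1/1590) = 456673 - 733/1590 = 726109337/1590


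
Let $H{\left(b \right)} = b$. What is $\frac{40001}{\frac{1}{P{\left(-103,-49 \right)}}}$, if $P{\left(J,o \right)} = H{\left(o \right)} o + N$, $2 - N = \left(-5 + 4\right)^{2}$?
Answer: $96082402$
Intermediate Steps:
$N = 1$ ($N = 2 - \left(-5 + 4\right)^{2} = 2 - \left(-1\right)^{2} = 2 - 1 = 1$)
$P{\left(J,o \right)} = 1 + o^{2}$ ($P{\left(J,o \right)} = o o + 1 = o^{2} + 1 = 1 + o^{2}$)
$\frac{40001}{\frac{1}{P{\left(-103,-49 \right)}}} = \frac{40001}{\frac{1}{1 + \left(-49\right)^{2}}} = \frac{40001}{\frac{1}{1 + 2401}} = \frac{40001}{\frac{1}{2402}} = 40001 \frac{1}{\frac{1}{2402}} = 40001 \cdot 2402 = 96082402$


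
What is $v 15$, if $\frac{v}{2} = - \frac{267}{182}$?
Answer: $- \frac{4005}{91} \approx -44.011$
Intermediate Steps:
$v = - \frac{267}{91}$ ($v = 2 \left(- \frac{267}{182}\right) = - \frac{267}{91} \approx -2.9341$)
$v 15 = \left(- \frac{267}{91}\right) 15 = - \frac{4005}{91}$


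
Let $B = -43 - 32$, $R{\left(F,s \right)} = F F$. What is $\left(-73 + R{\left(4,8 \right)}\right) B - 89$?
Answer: $4186$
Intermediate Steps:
$R{\left(F,s \right)} = F^{2}$
$B = -75$ ($B = -43 - 32 = -75$)
$\left(-73 + R{\left(4,8 \right)}\right) B - 89 = \left(-73 + 4^{2}\right) \left(-75\right) - 89 = \left(-73 + 16\right) \left(-75\right) - 89 = \left(-57\right) \left(-75\right) - 89 = 4275 - 89 = 4186$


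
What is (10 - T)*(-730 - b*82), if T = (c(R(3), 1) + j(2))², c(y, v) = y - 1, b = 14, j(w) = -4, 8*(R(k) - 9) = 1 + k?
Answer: 38499/2 ≈ 19250.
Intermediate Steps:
R(k) = 73/8 + k/8 (R(k) = 9 + (1 + k)/8 = 9 + (⅛ + k/8) = 73/8 + k/8)
c(y, v) = -1 + y
T = 81/4 (T = ((-1 + (73/8 + (⅛)*3)) - 4)² = ((-1 + (73/8 + 3/8)) - 4)² = ((-1 + 19/2) - 4)² = (17/2 - 4)² = (9/2)² = 81/4 ≈ 20.250)
(10 - T)*(-730 - b*82) = (10 - 1*81/4)*(-730 - 14*82) = (10 - 81/4)*(-730 - 1*1148) = -41*(-730 - 1148)/4 = -41/4*(-1878) = 38499/2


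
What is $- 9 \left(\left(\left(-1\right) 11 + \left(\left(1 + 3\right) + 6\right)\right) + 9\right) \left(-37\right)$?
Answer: $2664$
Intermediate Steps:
$- 9 \left(\left(\left(-1\right) 11 + \left(\left(1 + 3\right) + 6\right)\right) + 9\right) \left(-37\right) = - 9 \left(\left(-11 + \left(4 + 6\right)\right) + 9\right) \left(-37\right) = - 9 \left(\left(-11 + 10\right) + 9\right) \left(-37\right) = - 9 \left(-1 + 9\right) \left(-37\right) = \left(-9\right) 8 \left(-37\right) = \left(-72\right) \left(-37\right) = 2664$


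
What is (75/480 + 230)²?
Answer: 54243225/1024 ≈ 52972.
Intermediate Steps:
(75/480 + 230)² = (75*(1/480) + 230)² = (5/32 + 230)² = (7365/32)² = 54243225/1024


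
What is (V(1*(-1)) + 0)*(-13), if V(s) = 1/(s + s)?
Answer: 13/2 ≈ 6.5000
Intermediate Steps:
V(s) = 1/(2*s)
(V(1*(-1)) + 0)*(-13) = (1/(2*((1*(-1)))) + 0)*(-13) = ((1/2)/(-1) + 0)*(-13) = ((1/2)*(-1) + 0)*(-13) = (-1/2 + 0)*(-13) = -1/2*(-13) = 13/2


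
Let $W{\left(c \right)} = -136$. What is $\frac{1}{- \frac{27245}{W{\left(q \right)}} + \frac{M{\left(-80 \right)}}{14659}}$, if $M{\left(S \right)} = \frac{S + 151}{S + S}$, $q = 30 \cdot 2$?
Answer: $\frac{39872480}{7987687893} \approx 0.0049917$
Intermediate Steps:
$q = 60$
$M{\left(S \right)} = \frac{151 + S}{2 S}$
$\frac{1}{- \frac{27245}{W{\left(q \right)}} + \frac{M{\left(-80 \right)}}{14659}} = \frac{1}{- \frac{27245}{-136} + \frac{\frac{1}{2} \frac{1}{-80} \left(151 - 80\right)}{14659}} = \frac{1}{\left(-27245\right) \left(- \frac{1}{136}\right) + \frac{1}{2} \left(- \frac{1}{80}\right) 71 \cdot \frac{1}{14659}} = \frac{1}{\frac{27245}{136} - \frac{71}{2345440}} = \frac{1}{\frac{7987687893}{39872480}} = \frac{39872480}{7987687893}$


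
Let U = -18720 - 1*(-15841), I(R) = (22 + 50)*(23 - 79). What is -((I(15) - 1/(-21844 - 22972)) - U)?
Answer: 51672847/44816 ≈ 1153.0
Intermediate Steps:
I(R) = -4032 (I(R) = 72*(-56) = -4032)
U = -2879 (U = -18720 + 15841 = -2879)
-((I(15) - 1/(-21844 - 22972)) - U) = -((-4032 - 1/(-21844 - 22972)) - 1*(-2879)) = -((-4032 - 1/(-44816)) + 2879) = -((-4032 - 1*(-1/44816)) + 2879) = -((-4032 + 1/44816) + 2879) = -(-180698111/44816 + 2879) = -1*(-51672847/44816) = 51672847/44816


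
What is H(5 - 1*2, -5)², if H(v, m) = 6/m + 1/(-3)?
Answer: 529/225 ≈ 2.3511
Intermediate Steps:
H(v, m) = -⅓ + 6/m (H(v, m) = 6/m + 1*(-⅓) = 6/m - ⅓ = -⅓ + 6/m)
H(5 - 1*2, -5)² = ((⅓)*(18 - 1*(-5))/(-5))² = ((⅓)*(-⅕)*(18 + 5))² = ((⅓)*(-⅕)*23)² = (-23/15)² = 529/225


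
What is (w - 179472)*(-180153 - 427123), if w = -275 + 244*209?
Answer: 78187392276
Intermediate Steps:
w = 50721 (w = -275 + 50996 = 50721)
(w - 179472)*(-180153 - 427123) = (50721 - 179472)*(-180153 - 427123) = -128751*(-607276) = 78187392276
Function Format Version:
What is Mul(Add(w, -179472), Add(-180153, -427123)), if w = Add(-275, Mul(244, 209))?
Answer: 78187392276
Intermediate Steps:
w = 50721 (w = Add(-275, 50996) = 50721)
Mul(Add(w, -179472), Add(-180153, -427123)) = Mul(Add(50721, -179472), Add(-180153, -427123)) = Mul(-128751, -607276) = 78187392276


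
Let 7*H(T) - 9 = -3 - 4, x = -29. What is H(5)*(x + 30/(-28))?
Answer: -421/49 ≈ -8.5918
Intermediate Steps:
H(T) = 2/7 (H(T) = 9/7 + (-3 - 4)/7 = 9/7 + (⅐)*(-7) = 9/7 - 1 = 2/7)
H(5)*(x + 30/(-28)) = 2*(-29 + 30/(-28))/7 = 2*(-29 + 30*(-1/28))/7 = 2*(-29 - 15/14)/7 = (2/7)*(-421/14) = -421/49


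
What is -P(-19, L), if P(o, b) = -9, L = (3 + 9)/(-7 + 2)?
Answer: 9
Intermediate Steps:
L = -12/5 (L = 12/(-5) = 12*(-⅕) = -12/5 ≈ -2.4000)
-P(-19, L) = -1*(-9) = 9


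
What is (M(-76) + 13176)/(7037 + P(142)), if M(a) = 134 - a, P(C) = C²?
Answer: 4462/9067 ≈ 0.49211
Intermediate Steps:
(M(-76) + 13176)/(7037 + P(142)) = ((134 - 1*(-76)) + 13176)/(7037 + 142²) = ((134 + 76) + 13176)/(7037 + 20164) = (210 + 13176)/27201 = 13386*(1/27201) = 4462/9067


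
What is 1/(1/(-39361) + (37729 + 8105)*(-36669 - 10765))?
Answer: -39361/85574354758117 ≈ -4.5996e-10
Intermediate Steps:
1/(1/(-39361) + (37729 + 8105)*(-36669 - 10765)) = 1/(-1/39361 + 45834*(-47434)) = 1/(-1/39361 - 2174089956) = 1/(-85574354758117/39361) = -39361/85574354758117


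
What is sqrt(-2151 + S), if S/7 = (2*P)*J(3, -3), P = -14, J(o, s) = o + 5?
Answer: I*sqrt(3719) ≈ 60.984*I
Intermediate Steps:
J(o, s) = 5 + o
S = -1568 (S = 7*((2*(-14))*(5 + 3)) = 7*(-28*8) = 7*(-224) = -1568)
sqrt(-2151 + S) = sqrt(-2151 - 1568) = sqrt(-3719) = I*sqrt(3719)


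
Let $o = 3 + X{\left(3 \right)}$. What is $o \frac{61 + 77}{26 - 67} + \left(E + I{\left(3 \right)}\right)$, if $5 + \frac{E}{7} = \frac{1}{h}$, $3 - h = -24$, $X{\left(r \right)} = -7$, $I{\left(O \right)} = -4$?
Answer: $- \frac{27982}{1107} \approx -25.277$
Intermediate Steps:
$h = 27$ ($h = 3 - -24 = 3 + 24 = 27$)
$o = -4$ ($o = 3 - 7 = -4$)
$E = - \frac{938}{27}$ ($E = -35 + \frac{7}{27} = - \frac{938}{27} \approx -34.741$)
$o \frac{61 + 77}{26 - 67} + \left(E + I{\left(3 \right)}\right) = - 4 \frac{61 + 77}{26 - 67} - \frac{1046}{27} = - 4 \frac{138}{-41} - \frac{1046}{27} = - 4 \cdot 138 \left(- \frac{1}{41}\right) - \frac{1046}{27} = \left(-4\right) \left(- \frac{138}{41}\right) - \frac{1046}{27} = \frac{552}{41} - \frac{1046}{27} = - \frac{27982}{1107}$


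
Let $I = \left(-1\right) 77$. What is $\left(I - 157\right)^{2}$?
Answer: $54756$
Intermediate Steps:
$I = -77$
$\left(I - 157\right)^{2} = \left(-77 - 157\right)^{2} = \left(-234\right)^{2} = 54756$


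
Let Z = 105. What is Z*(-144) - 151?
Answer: -15271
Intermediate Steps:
Z*(-144) - 151 = 105*(-144) - 151 = -15120 - 151 = -15271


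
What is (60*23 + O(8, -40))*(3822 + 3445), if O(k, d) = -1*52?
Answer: 9650576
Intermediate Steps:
O(k, d) = -52
(60*23 + O(8, -40))*(3822 + 3445) = (60*23 - 52)*(3822 + 3445) = (1380 - 52)*7267 = 1328*7267 = 9650576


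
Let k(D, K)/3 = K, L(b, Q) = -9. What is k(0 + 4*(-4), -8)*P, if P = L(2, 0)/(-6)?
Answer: -36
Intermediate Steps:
k(D, K) = 3*K
P = 3/2 (P = -9/(-6) = -9*(-⅙) = 3/2 ≈ 1.5000)
k(0 + 4*(-4), -8)*P = (3*(-8))*(3/2) = -24*3/2 = -36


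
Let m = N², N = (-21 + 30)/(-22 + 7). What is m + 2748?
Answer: 68709/25 ≈ 2748.4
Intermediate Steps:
N = -⅗ (N = 9/(-15) = 9*(-1/15) = -⅗ ≈ -0.60000)
m = 9/25 (m = (-⅗)² = 9/25 ≈ 0.36000)
m + 2748 = 9/25 + 2748 = 68709/25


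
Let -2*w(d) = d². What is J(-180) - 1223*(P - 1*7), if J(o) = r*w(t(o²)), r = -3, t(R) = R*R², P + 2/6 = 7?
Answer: 5205741216417792000000001223/3 ≈ 1.7352e+27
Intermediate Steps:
P = 20/3 (P = -⅓ + 7 = 20/3 ≈ 6.6667)
t(R) = R³
w(d) = -d²/2
J(o) = 3*o¹²/2 (J(o) = -(-3)*((o²)³)²/2 = -(-3)*(o⁶)²/2 = -(-3)*o¹²/2 = 3*o¹²/2)
J(-180) - 1223*(P - 1*7) = (3/2)*(-180)¹² - 1223*(20/3 - 1*7) = (3/2)*1156831381426176000000000000 - 1223*(20/3 - 7) = 1735247072139264000000000000 - 1223*(-1)/3 = 1735247072139264000000000000 - 1*(-1223/3) = 1735247072139264000000000000 + 1223/3 = 5205741216417792000000001223/3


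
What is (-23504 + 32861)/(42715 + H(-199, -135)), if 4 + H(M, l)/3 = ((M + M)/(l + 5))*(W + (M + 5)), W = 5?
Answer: 608205/2662862 ≈ 0.22840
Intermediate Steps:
H(M, l) = -12 + 6*M*(10 + M)/(5 + l) (H(M, l) = -12 + 3*(((M + M)/(l + 5))*(5 + (M + 5))) = -12 + 3*(((2*M)/(5 + l))*(5 + (5 + M))) = -12 + 3*((2*M/(5 + l))*(10 + M)) = -12 + 3*(2*M*(10 + M)/(5 + l)) = -12 + 6*M*(10 + M)/(5 + l))
(-23504 + 32861)/(42715 + H(-199, -135)) = (-23504 + 32861)/(42715 + 6*(-10 + (-199)² - 2*(-135) + 10*(-199))/(5 - 135)) = 9357/(42715 + 6*(-10 + 39601 + 270 - 1990)/(-130)) = 9357/(42715 + 6*(-1/130)*37871) = 9357/(42715 - 113613/65) = 9357/(2662862/65) = 9357*(65/2662862) = 608205/2662862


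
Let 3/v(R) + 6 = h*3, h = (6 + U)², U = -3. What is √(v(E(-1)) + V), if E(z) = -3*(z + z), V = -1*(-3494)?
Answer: √171213/7 ≈ 59.111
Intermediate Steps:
V = 3494
E(z) = -6*z
h = 9 (h = (6 - 3)² = 3² = 9)
v(R) = ⅐ (v(R) = 3/(-6 + 9*3) = 3/(-6 + 27) = 3/21 = 3*(1/21) = ⅐)
√(v(E(-1)) + V) = √(⅐ + 3494) = √(24459/7) = √171213/7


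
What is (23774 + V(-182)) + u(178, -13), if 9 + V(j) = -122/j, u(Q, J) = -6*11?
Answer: 2156670/91 ≈ 23700.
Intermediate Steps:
u(Q, J) = -66
V(j) = -9 - 122/j
(23774 + V(-182)) + u(178, -13) = (23774 + (-9 - 122/(-182))) - 66 = (23774 + (-9 - 122*(-1/182))) - 66 = (23774 + (-9 + 61/91)) - 66 = (23774 - 758/91) - 66 = 2162676/91 - 66 = 2156670/91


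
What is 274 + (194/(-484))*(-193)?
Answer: 85029/242 ≈ 351.36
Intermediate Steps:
274 + (194/(-484))*(-193) = 274 + (194*(-1/484))*(-193) = 274 - 97/242*(-193) = 274 + 18721/242 = 85029/242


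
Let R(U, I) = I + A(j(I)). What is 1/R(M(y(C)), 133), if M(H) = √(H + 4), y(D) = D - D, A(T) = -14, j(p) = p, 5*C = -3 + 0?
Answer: 1/119 ≈ 0.0084034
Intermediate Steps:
C = -⅗ (C = (-3 + 0)/5 = (⅕)*(-3) = -⅗ ≈ -0.60000)
y(D) = 0
M(H) = √(4 + H)
R(U, I) = -14 + I (R(U, I) = I - 14 = -14 + I)
1/R(M(y(C)), 133) = 1/(-14 + 133) = 1/119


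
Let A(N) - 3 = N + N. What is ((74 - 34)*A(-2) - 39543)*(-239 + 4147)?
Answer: -154690364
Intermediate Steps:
A(N) = 3 + 2*N (A(N) = 3 + (N + N) = 3 + 2*N)
((74 - 34)*A(-2) - 39543)*(-239 + 4147) = ((74 - 34)*(3 + 2*(-2)) - 39543)*(-239 + 4147) = (40*(3 - 4) - 39543)*3908 = (40*(-1) - 39543)*3908 = (-40 - 39543)*3908 = -39583*3908 = -154690364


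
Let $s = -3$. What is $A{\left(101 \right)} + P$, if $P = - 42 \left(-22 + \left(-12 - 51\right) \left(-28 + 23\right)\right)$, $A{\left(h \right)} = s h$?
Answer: $-12609$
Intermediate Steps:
$A{\left(h \right)} = - 3 h$
$P = -12306$ ($P = - 42 \left(-22 - -315\right) = - 42 \left(-22 + 315\right) = \left(-42\right) 293 = -12306$)
$A{\left(101 \right)} + P = \left(-3\right) 101 - 12306 = -303 - 12306 = -12609$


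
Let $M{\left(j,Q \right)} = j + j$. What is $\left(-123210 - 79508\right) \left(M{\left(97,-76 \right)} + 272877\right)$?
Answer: $-55356406978$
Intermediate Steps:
$M{\left(j,Q \right)} = 2 j$
$\left(-123210 - 79508\right) \left(M{\left(97,-76 \right)} + 272877\right) = \left(-123210 - 79508\right) \left(2 \cdot 97 + 272877\right) = - 202718 \left(194 + 272877\right) = \left(-202718\right) 273071 = -55356406978$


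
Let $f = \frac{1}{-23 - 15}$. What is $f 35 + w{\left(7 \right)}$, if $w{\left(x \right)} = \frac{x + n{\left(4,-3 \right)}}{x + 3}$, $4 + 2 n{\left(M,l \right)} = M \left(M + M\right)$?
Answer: $\frac{112}{95} \approx 1.1789$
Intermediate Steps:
$f = - \frac{1}{38}$ ($f = \frac{1}{-38} = - \frac{1}{38} \approx -0.026316$)
$n{\left(M,l \right)} = -2 + M^{2}$ ($n{\left(M,l \right)} = -2 + \frac{M \left(M + M\right)}{2} = -2 + \frac{M 2 M}{2} = -2 + \frac{2 M^{2}}{2} = -2 + M^{2}$)
$w{\left(x \right)} = \frac{14 + x}{3 + x}$ ($w{\left(x \right)} = \frac{x - \left(2 - 4^{2}\right)}{x + 3} = \frac{x + \left(-2 + 16\right)}{3 + x} = \frac{x + 14}{3 + x} = \frac{14 + x}{3 + x}$)
$f 35 + w{\left(7 \right)} = \left(- \frac{1}{38}\right) 35 + \frac{14 + 7}{3 + 7} = - \frac{35}{38} + \frac{1}{10} \cdot 21 = - \frac{35}{38} + \frac{21}{10} = \frac{112}{95}$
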